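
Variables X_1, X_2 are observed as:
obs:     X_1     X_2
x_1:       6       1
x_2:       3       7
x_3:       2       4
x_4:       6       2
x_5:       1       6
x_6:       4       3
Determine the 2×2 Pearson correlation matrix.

Step 1 — column means:
  mean(X_1) = (6 + 3 + 2 + 6 + 1 + 4) / 6 = 22/6 = 3.6667
  mean(X_2) = (1 + 7 + 4 + 2 + 6 + 3) / 6 = 23/6 = 3.8333

Step 2 — sample variances and covariances s[i,j] = (1/(n-1)) · Σ_k (x_{k,i} - mean_i) · (x_{k,j} - mean_j), with n-1 = 5:
  s[X_1,X_1] = ((2.3333)·(2.3333) + (-0.6667)·(-0.6667) + (-1.6667)·(-1.6667) + (2.3333)·(2.3333) + (-2.6667)·(-2.6667) + (0.3333)·(0.3333)) / 5 = 21.3333/5 = 4.2667
  s[X_1,X_2] = ((2.3333)·(-2.8333) + (-0.6667)·(3.1667) + (-1.6667)·(0.1667) + (2.3333)·(-1.8333) + (-2.6667)·(2.1667) + (0.3333)·(-0.8333)) / 5 = -19.3333/5 = -3.8667
  s[X_2,X_2] = ((-2.8333)·(-2.8333) + (3.1667)·(3.1667) + (0.1667)·(0.1667) + (-1.8333)·(-1.8333) + (2.1667)·(2.1667) + (-0.8333)·(-0.8333)) / 5 = 26.8333/5 = 5.3667
  Sample standard deviations s_i = √(s[i,i]):
  s(X_1) = √(4.2667) = 2.0656
  s(X_2) = √(5.3667) = 2.3166

Step 3 — r_{ij} = s_{ij} / (s_i · s_j):
  r[X_1,X_1] = 1 (diagonal).
  r[X_1,X_2] = -3.8667 / (2.0656 · 2.3166) = -3.8667 / 4.7852 = -0.8081
  r[X_2,X_2] = 1 (diagonal).

R is symmetric with unit diagonal. Assembling:

R = [[1, -0.8081],
 [-0.8081, 1]]


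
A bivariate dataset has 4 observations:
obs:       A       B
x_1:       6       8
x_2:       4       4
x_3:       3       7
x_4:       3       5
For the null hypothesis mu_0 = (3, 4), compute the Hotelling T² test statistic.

Step 1 — sample mean vector:
  mean(A) = (6 + 4 + 3 + 3) / 4 = 16/4 = 4
  mean(B) = (8 + 4 + 7 + 5) / 4 = 24/4 = 6
  x̄ = (4, 6),  deviation x̄ - mu_0 = (4, 6) - (3, 4) = (1, 2).

Step 2 — sample covariance matrix, S[i,j] = (1/(n-1)) · Σ_k (x_{k,i} - mean_i) · (x_{k,j} - mean_j), divisor n-1 = 3:
  S[A,A] = ((2)·(2) + (0)·(0) + (-1)·(-1) + (-1)·(-1)) / 3 = 6/3 = 2
  S[A,B] = ((2)·(2) + (0)·(-2) + (-1)·(1) + (-1)·(-1)) / 3 = 4/3 = 1.3333
  S[B,B] = ((2)·(2) + (-2)·(-2) + (1)·(1) + (-1)·(-1)) / 3 = 10/3 = 3.3333
  S = [[2, 1.3333],
 [1.3333, 3.3333]].

Step 3 — invert S. det(S) = 2·3.3333 - (1.3333)² = 4.8889.
  S^{-1} = (1/det) · [[d, -b], [-b, a]] = [[0.6818, -0.2727],
 [-0.2727, 0.4091]].

Step 4 — quadratic form (x̄ - mu_0)^T · S^{-1} · (x̄ - mu_0):
  S^{-1} · (x̄ - mu_0) = (0.1364, 0.5455),
  (x̄ - mu_0)^T · [...] = (1)·(0.1364) + (2)·(0.5455) = 1.2273.

Step 5 — scale by n: T² = 4 · 1.2273 = 4.9091.

T² ≈ 4.9091


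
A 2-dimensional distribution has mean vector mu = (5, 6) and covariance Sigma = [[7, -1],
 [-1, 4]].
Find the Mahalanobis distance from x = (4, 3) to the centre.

Step 1 — centre the observation: (x - mu) = (-1, -3).

Step 2 — invert Sigma. det(Sigma) = 7·4 - (-1)² = 27.
  Sigma^{-1} = (1/det) · [[d, -b], [-b, a]] = [[0.1481, 0.037],
 [0.037, 0.2593]].

Step 3 — form the quadratic (x - mu)^T · Sigma^{-1} · (x - mu):
  Sigma^{-1} · (x - mu) = (-0.2593, -0.8148).
  (x - mu)^T · [Sigma^{-1} · (x - mu)] = (-1)·(-0.2593) + (-3)·(-0.8148) = 2.7037.

Step 4 — take square root: d = √(2.7037) ≈ 1.6443.

d(x, mu) = √(2.7037) ≈ 1.6443


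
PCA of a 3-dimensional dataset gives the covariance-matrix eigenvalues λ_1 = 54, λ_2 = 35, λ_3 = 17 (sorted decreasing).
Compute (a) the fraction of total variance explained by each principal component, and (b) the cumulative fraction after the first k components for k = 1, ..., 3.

Step 1 — total variance = trace(Sigma) = Σ λ_i = 54 + 35 + 17 = 106.

Step 2 — fraction explained by component i = λ_i / Σ λ:
  PC1: 54/106 = 0.5094
  PC2: 35/106 = 0.3302
  PC3: 17/106 = 0.1604

Step 3 — cumulative fraction after k components = (λ_1 + ... + λ_k) / Σ λ:
  k = 1: 54/106 = 0.5094
  k = 2: (54 + 35)/106 = 89/106 = 0.8396
  k = 3: (54 + 35 + 17)/106 = 106/106 = 1

Summary (fraction, with percent):

explained: PC1 0.5094 (50.94%), PC2 0.3302 (33.02%), PC3 0.1604 (16.04%);  cumulative: 0.5094, 0.8396, 1


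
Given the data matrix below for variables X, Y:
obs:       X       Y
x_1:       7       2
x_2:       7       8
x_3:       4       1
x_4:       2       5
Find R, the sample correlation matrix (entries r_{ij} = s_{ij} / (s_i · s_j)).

Step 1 — column means:
  mean(X) = (7 + 7 + 4 + 2) / 4 = 20/4 = 5
  mean(Y) = (2 + 8 + 1 + 5) / 4 = 16/4 = 4

Step 2 — sample variances and covariances s[i,j] = (1/(n-1)) · Σ_k (x_{k,i} - mean_i) · (x_{k,j} - mean_j), with n-1 = 3:
  s[X,X] = ((2)·(2) + (2)·(2) + (-1)·(-1) + (-3)·(-3)) / 3 = 18/3 = 6
  s[X,Y] = ((2)·(-2) + (2)·(4) + (-1)·(-3) + (-3)·(1)) / 3 = 4/3 = 1.3333
  s[Y,Y] = ((-2)·(-2) + (4)·(4) + (-3)·(-3) + (1)·(1)) / 3 = 30/3 = 10
  Sample standard deviations s_i = √(s[i,i]):
  s(X) = √(6) = 2.4495
  s(Y) = √(10) = 3.1623

Step 3 — r_{ij} = s_{ij} / (s_i · s_j):
  r[X,X] = 1 (diagonal).
  r[X,Y] = 1.3333 / (2.4495 · 3.1623) = 1.3333 / 7.746 = 0.1721
  r[Y,Y] = 1 (diagonal).

R is symmetric with unit diagonal. Assembling:

R = [[1, 0.1721],
 [0.1721, 1]]


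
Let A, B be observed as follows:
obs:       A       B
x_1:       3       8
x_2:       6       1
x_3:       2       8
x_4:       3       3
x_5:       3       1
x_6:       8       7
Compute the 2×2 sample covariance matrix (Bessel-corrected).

Step 1 — column means:
  mean(A) = (3 + 6 + 2 + 3 + 3 + 8) / 6 = 25/6 = 4.1667
  mean(B) = (8 + 1 + 8 + 3 + 1 + 7) / 6 = 28/6 = 4.6667

Step 2 — sample covariance S[i,j] = (1/(n-1)) · Σ_k (x_{k,i} - mean_i) · (x_{k,j} - mean_j), with n-1 = 5.
  S[A,A] = ((-1.1667)·(-1.1667) + (1.8333)·(1.8333) + (-2.1667)·(-2.1667) + (-1.1667)·(-1.1667) + (-1.1667)·(-1.1667) + (3.8333)·(3.8333)) / 5 = 26.8333/5 = 5.3667
  S[A,B] = ((-1.1667)·(3.3333) + (1.8333)·(-3.6667) + (-2.1667)·(3.3333) + (-1.1667)·(-1.6667) + (-1.1667)·(-3.6667) + (3.8333)·(2.3333)) / 5 = -2.6667/5 = -0.5333
  S[B,B] = ((3.3333)·(3.3333) + (-3.6667)·(-3.6667) + (3.3333)·(3.3333) + (-1.6667)·(-1.6667) + (-3.6667)·(-3.6667) + (2.3333)·(2.3333)) / 5 = 57.3333/5 = 11.4667

S is symmetric (S[j,i] = S[i,j]). Assembling:

S = [[5.3667, -0.5333],
 [-0.5333, 11.4667]]


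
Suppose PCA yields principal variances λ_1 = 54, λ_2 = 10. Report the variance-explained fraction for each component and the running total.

Step 1 — total variance = trace(Sigma) = Σ λ_i = 54 + 10 = 64.

Step 2 — fraction explained by component i = λ_i / Σ λ:
  PC1: 54/64 = 0.8438
  PC2: 10/64 = 0.1562

Step 3 — cumulative fraction after k components = (λ_1 + ... + λ_k) / Σ λ:
  k = 1: 54/64 = 0.8438
  k = 2: (54 + 10)/64 = 64/64 = 1

Summary (fraction, with percent):

explained: PC1 0.8438 (84.38%), PC2 0.1562 (15.62%);  cumulative: 0.8438, 1


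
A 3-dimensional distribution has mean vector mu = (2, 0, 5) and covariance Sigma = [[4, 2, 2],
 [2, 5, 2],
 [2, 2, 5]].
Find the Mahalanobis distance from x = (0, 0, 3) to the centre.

Step 1 — centre the observation: (x - mu) = (-2, 0, -2).

Step 2 — invert Sigma (cofactor / det for 3×3, or solve directly):
  Sigma^{-1} = [[0.35, -0.1, -0.1],
 [-0.1, 0.2667, -0.0667],
 [-0.1, -0.0667, 0.2667]].

Step 3 — form the quadratic (x - mu)^T · Sigma^{-1} · (x - mu):
  Sigma^{-1} · (x - mu) = (-0.5, 0.3333, -0.3333).
  (x - mu)^T · [Sigma^{-1} · (x - mu)] = (-2)·(-0.5) + (0)·(0.3333) + (-2)·(-0.3333) = 1.6667.

Step 4 — take square root: d = √(1.6667) ≈ 1.291.

d(x, mu) = √(1.6667) ≈ 1.291


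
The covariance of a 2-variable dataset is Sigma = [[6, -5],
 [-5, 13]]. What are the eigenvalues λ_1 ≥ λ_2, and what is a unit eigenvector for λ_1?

Step 1 — characteristic polynomial of 2×2 Sigma:
  det(Sigma - λI) = λ² - trace · λ + det = 0.
  trace = 6 + 13 = 19, det = 6·13 - (-5)² = 53.
Step 2 — discriminant:
  Δ = trace² - 4·det = 361 - 212 = 149.
Step 3 — eigenvalues:
  λ = (trace ± √Δ)/2 = (19 ± 12.2066)/2,
  λ_1 = 15.6033,  λ_2 = 3.3967.

Step 4 — unit eigenvector for λ_1: solve (Sigma - λ_1 I)v = 0. First row:
  (6 - 15.6033)·v_x + (-5)·v_y = 0, i.e. (-9.6033)·v_x + (-5)·v_y = 0,
  so v ∝ (b, λ_1 - a) = (-5, 9.6033); multiply by -1 so the first entry is positive: u = (5, -9.6033).
  ||u|| = √((5)² + (-9.6033)²) = √(117.2229) ≈ 10.827,
  v_1 = u/||u|| ≈ (0.4618, -0.887) (||v_1|| = 1).

λ_1 = 15.6033,  λ_2 = 3.3967;  v_1 ≈ (0.4618, -0.887)


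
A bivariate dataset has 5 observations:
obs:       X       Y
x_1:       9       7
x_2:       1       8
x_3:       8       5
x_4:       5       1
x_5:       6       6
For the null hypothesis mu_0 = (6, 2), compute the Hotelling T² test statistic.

Step 1 — sample mean vector:
  mean(X) = (9 + 1 + 8 + 5 + 6) / 5 = 29/5 = 5.8
  mean(Y) = (7 + 8 + 5 + 1 + 6) / 5 = 27/5 = 5.4
  x̄ = (5.8, 5.4),  deviation x̄ - mu_0 = (5.8, 5.4) - (6, 2) = (-0.2, 3.4).

Step 2 — sample covariance matrix, S[i,j] = (1/(n-1)) · Σ_k (x_{k,i} - mean_i) · (x_{k,j} - mean_j), divisor n-1 = 4:
  S[X,X] = ((3.2)·(3.2) + (-4.8)·(-4.8) + (2.2)·(2.2) + (-0.8)·(-0.8) + (0.2)·(0.2)) / 4 = 38.8/4 = 9.7
  S[X,Y] = ((3.2)·(1.6) + (-4.8)·(2.6) + (2.2)·(-0.4) + (-0.8)·(-4.4) + (0.2)·(0.6)) / 4 = -4.6/4 = -1.15
  S[Y,Y] = ((1.6)·(1.6) + (2.6)·(2.6) + (-0.4)·(-0.4) + (-4.4)·(-4.4) + (0.6)·(0.6)) / 4 = 29.2/4 = 7.3
  S = [[9.7, -1.15],
 [-1.15, 7.3]].

Step 3 — invert S. det(S) = 9.7·7.3 - (-1.15)² = 69.4875.
  S^{-1} = (1/det) · [[d, -b], [-b, a]] = [[0.1051, 0.0165],
 [0.0165, 0.1396]].

Step 4 — quadratic form (x̄ - mu_0)^T · S^{-1} · (x̄ - mu_0):
  S^{-1} · (x̄ - mu_0) = (0.0353, 0.4713),
  (x̄ - mu_0)^T · [...] = (-0.2)·(0.0353) + (3.4)·(0.4713) = 1.5954.

Step 5 — scale by n: T² = 5 · 1.5954 = 7.977.

T² ≈ 7.977


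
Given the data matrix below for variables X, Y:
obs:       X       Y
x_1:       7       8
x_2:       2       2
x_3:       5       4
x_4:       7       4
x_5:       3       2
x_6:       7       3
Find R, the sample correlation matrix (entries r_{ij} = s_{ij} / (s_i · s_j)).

Step 1 — column means:
  mean(X) = (7 + 2 + 5 + 7 + 3 + 7) / 6 = 31/6 = 5.1667
  mean(Y) = (8 + 2 + 4 + 4 + 2 + 3) / 6 = 23/6 = 3.8333

Step 2 — sample variances and covariances s[i,j] = (1/(n-1)) · Σ_k (x_{k,i} - mean_i) · (x_{k,j} - mean_j), with n-1 = 5:
  s[X,X] = ((1.8333)·(1.8333) + (-3.1667)·(-3.1667) + (-0.1667)·(-0.1667) + (1.8333)·(1.8333) + (-2.1667)·(-2.1667) + (1.8333)·(1.8333)) / 5 = 24.8333/5 = 4.9667
  s[X,Y] = ((1.8333)·(4.1667) + (-3.1667)·(-1.8333) + (-0.1667)·(0.1667) + (1.8333)·(0.1667) + (-2.1667)·(-1.8333) + (1.8333)·(-0.8333)) / 5 = 16.1667/5 = 3.2333
  s[Y,Y] = ((4.1667)·(4.1667) + (-1.8333)·(-1.8333) + (0.1667)·(0.1667) + (0.1667)·(0.1667) + (-1.8333)·(-1.8333) + (-0.8333)·(-0.8333)) / 5 = 24.8333/5 = 4.9667
  Sample standard deviations s_i = √(s[i,i]):
  s(X) = √(4.9667) = 2.2286
  s(Y) = √(4.9667) = 2.2286

Step 3 — r_{ij} = s_{ij} / (s_i · s_j):
  r[X,X] = 1 (diagonal).
  r[X,Y] = 3.2333 / (2.2286 · 2.2286) = 3.2333 / 4.9667 = 0.651
  r[Y,Y] = 1 (diagonal).

R is symmetric with unit diagonal. Assembling:

R = [[1, 0.651],
 [0.651, 1]]


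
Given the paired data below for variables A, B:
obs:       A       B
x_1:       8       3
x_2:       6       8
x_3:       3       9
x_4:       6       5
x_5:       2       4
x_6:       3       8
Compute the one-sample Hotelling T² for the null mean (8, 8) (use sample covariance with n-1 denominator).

Step 1 — sample mean vector:
  mean(A) = (8 + 6 + 3 + 6 + 2 + 3) / 6 = 28/6 = 4.6667
  mean(B) = (3 + 8 + 9 + 5 + 4 + 8) / 6 = 37/6 = 6.1667
  x̄ = (4.6667, 6.1667),  deviation x̄ - mu_0 = (4.6667, 6.1667) - (8, 8) = (-3.3333, -1.8333).

Step 2 — sample covariance matrix, S[i,j] = (1/(n-1)) · Σ_k (x_{k,i} - mean_i) · (x_{k,j} - mean_j), divisor n-1 = 5:
  S[A,A] = ((3.3333)·(3.3333) + (1.3333)·(1.3333) + (-1.6667)·(-1.6667) + (1.3333)·(1.3333) + (-2.6667)·(-2.6667) + (-1.6667)·(-1.6667)) / 5 = 27.3333/5 = 5.4667
  S[A,B] = ((3.3333)·(-3.1667) + (1.3333)·(1.8333) + (-1.6667)·(2.8333) + (1.3333)·(-1.1667) + (-2.6667)·(-2.1667) + (-1.6667)·(1.8333)) / 5 = -11.6667/5 = -2.3333
  S[B,B] = ((-3.1667)·(-3.1667) + (1.8333)·(1.8333) + (2.8333)·(2.8333) + (-1.1667)·(-1.1667) + (-2.1667)·(-2.1667) + (1.8333)·(1.8333)) / 5 = 30.8333/5 = 6.1667
  S = [[5.4667, -2.3333],
 [-2.3333, 6.1667]].

Step 3 — invert S. det(S) = 5.4667·6.1667 - (-2.3333)² = 28.2667.
  S^{-1} = (1/det) · [[d, -b], [-b, a]] = [[0.2182, 0.0825],
 [0.0825, 0.1934]].

Step 4 — quadratic form (x̄ - mu_0)^T · S^{-1} · (x̄ - mu_0):
  S^{-1} · (x̄ - mu_0) = (-0.8785, -0.6297),
  (x̄ - mu_0)^T · [...] = (-3.3333)·(-0.8785) + (-1.8333)·(-0.6297) = 4.0829.

Step 5 — scale by n: T² = 6 · 4.0829 = 24.4976.

T² ≈ 24.4976


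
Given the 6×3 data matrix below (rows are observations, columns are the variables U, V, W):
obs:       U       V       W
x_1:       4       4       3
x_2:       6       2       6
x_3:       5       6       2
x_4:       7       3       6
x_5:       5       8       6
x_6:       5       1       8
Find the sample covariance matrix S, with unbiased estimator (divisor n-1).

Step 1 — column means:
  mean(U) = (4 + 6 + 5 + 7 + 5 + 5) / 6 = 32/6 = 5.3333
  mean(V) = (4 + 2 + 6 + 3 + 8 + 1) / 6 = 24/6 = 4
  mean(W) = (3 + 6 + 2 + 6 + 6 + 8) / 6 = 31/6 = 5.1667

Step 2 — sample covariance S[i,j] = (1/(n-1)) · Σ_k (x_{k,i} - mean_i) · (x_{k,j} - mean_j), with n-1 = 5.
  S[U,U] = ((-1.3333)·(-1.3333) + (0.6667)·(0.6667) + (-0.3333)·(-0.3333) + (1.6667)·(1.6667) + (-0.3333)·(-0.3333) + (-0.3333)·(-0.3333)) / 5 = 5.3333/5 = 1.0667
  S[U,V] = ((-1.3333)·(0) + (0.6667)·(-2) + (-0.3333)·(2) + (1.6667)·(-1) + (-0.3333)·(4) + (-0.3333)·(-3)) / 5 = -4/5 = -0.8
  S[U,W] = ((-1.3333)·(-2.1667) + (0.6667)·(0.8333) + (-0.3333)·(-3.1667) + (1.6667)·(0.8333) + (-0.3333)·(0.8333) + (-0.3333)·(2.8333)) / 5 = 4.6667/5 = 0.9333
  S[V,V] = ((0)·(0) + (-2)·(-2) + (2)·(2) + (-1)·(-1) + (4)·(4) + (-3)·(-3)) / 5 = 34/5 = 6.8
  S[V,W] = ((0)·(-2.1667) + (-2)·(0.8333) + (2)·(-3.1667) + (-1)·(0.8333) + (4)·(0.8333) + (-3)·(2.8333)) / 5 = -14/5 = -2.8
  S[W,W] = ((-2.1667)·(-2.1667) + (0.8333)·(0.8333) + (-3.1667)·(-3.1667) + (0.8333)·(0.8333) + (0.8333)·(0.8333) + (2.8333)·(2.8333)) / 5 = 24.8333/5 = 4.9667

S is symmetric (S[j,i] = S[i,j]). Assembling:

S = [[1.0667, -0.8, 0.9333],
 [-0.8, 6.8, -2.8],
 [0.9333, -2.8, 4.9667]]


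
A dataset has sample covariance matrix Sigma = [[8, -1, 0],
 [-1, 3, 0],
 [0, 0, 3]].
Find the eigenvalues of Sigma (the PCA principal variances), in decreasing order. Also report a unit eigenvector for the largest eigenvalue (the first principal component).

Step 1 — characteristic polynomial p(λ) = det(λI - Sigma) = λ³ - tr·λ² + c_1·λ - det, where tr = trace, c_1 = sum of the principal 2×2 minors, det = det(Sigma):
  tr = 8 + 3 + 3 = 14,
  c_1 = (8·3 - (-1)²) + (8·3 - (0)²) + (3·3 - (0)²) = 23 + 24 + 9 = 56,
  det = 8·(3·3 - (0)²) - (-1)·((-1)·3 - (0)·(0)) + (0)·((-1)·(0) - 3·(0)) = 8·(9) - (-1)·(-3) + (0)·(0) = 69.
  So p(λ) = λ³ - 14λ² + 56λ - 69.
Step 2 — look for an integer root (rational root theorem: any rational root is an integer divisor of 69). Testing λ = 3:
  p(3) = 27 - 126 + 168 - 69 = 0  ✓
  Dividing out (λ - 3): p(λ) = (λ - 3)(λ² - 11λ + 23).
Step 3 — remaining eigenvalues from the quadratic λ² - 11λ + 23 = 0:
  Δ = 11² - 4·23 = 121 - 92 = 29,  λ = (11 ± √29)/2 = (11 ± 5.3852)/2 ≈ 8.1926 or 2.8074.
  Sorted: λ_1 = 8.1926,  λ_2 = 3,  λ_3 = 2.8074  (check: sum = 14 = tr ✓).

Step 4 — unit eigenvector for λ_1 ≈ 8.1926: v spans the null space of (Sigma - λ_1 I), whose rows are
  r_1 = (-0.1926, -1, 0),  r_2 = (-1, -5.1926, 0),  r_3 = (0, 0, -5.1926).
  v is orthogonal to every row, so take v ∝ r_1 × r_3 = ((-1)·(-5.1926) - (0)·(0), (0)·(0) - (-0.1926)·(-5.1926), (-0.1926)·(0) - (-1)·(0)) ≈ (5.1926, -1, 0).
  Let u = (5.1926, -1, 0).
  ||u|| = √((5.1926)² + (-1)² + (0)²) = √(27.9629) ≈ 5.288,  v_1 = u/||u|| ≈ (0.982, -0.1891, 0) (||v_1|| = 1).

λ_1 = 8.1926,  λ_2 = 3,  λ_3 = 2.8074;  v_1 ≈ (0.982, -0.1891, 0)


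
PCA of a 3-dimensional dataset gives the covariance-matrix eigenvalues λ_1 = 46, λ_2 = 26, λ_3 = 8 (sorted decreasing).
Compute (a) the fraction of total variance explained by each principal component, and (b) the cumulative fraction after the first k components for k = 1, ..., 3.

Step 1 — total variance = trace(Sigma) = Σ λ_i = 46 + 26 + 8 = 80.

Step 2 — fraction explained by component i = λ_i / Σ λ:
  PC1: 46/80 = 0.575
  PC2: 26/80 = 0.325
  PC3: 8/80 = 0.1

Step 3 — cumulative fraction after k components = (λ_1 + ... + λ_k) / Σ λ:
  k = 1: 46/80 = 0.575
  k = 2: (46 + 26)/80 = 72/80 = 0.9
  k = 3: (46 + 26 + 8)/80 = 80/80 = 1

Summary (fraction, with percent):

explained: PC1 0.575 (57.5%), PC2 0.325 (32.5%), PC3 0.1 (10%);  cumulative: 0.575, 0.9, 1


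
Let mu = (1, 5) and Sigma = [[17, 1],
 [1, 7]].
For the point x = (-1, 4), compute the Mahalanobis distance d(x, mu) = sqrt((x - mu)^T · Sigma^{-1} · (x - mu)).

Step 1 — centre the observation: (x - mu) = (-2, -1).

Step 2 — invert Sigma. det(Sigma) = 17·7 - (1)² = 118.
  Sigma^{-1} = (1/det) · [[d, -b], [-b, a]] = [[0.0593, -0.0085],
 [-0.0085, 0.1441]].

Step 3 — form the quadratic (x - mu)^T · Sigma^{-1} · (x - mu):
  Sigma^{-1} · (x - mu) = (-0.1102, -0.1271).
  (x - mu)^T · [Sigma^{-1} · (x - mu)] = (-2)·(-0.1102) + (-1)·(-0.1271) = 0.3475.

Step 4 — take square root: d = √(0.3475) ≈ 0.5895.

d(x, mu) = √(0.3475) ≈ 0.5895


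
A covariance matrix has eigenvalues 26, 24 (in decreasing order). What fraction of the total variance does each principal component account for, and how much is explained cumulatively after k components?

Step 1 — total variance = trace(Sigma) = Σ λ_i = 26 + 24 = 50.

Step 2 — fraction explained by component i = λ_i / Σ λ:
  PC1: 26/50 = 0.52
  PC2: 24/50 = 0.48

Step 3 — cumulative fraction after k components = (λ_1 + ... + λ_k) / Σ λ:
  k = 1: 26/50 = 0.52
  k = 2: (26 + 24)/50 = 50/50 = 1

Summary (fraction, with percent):

explained: PC1 0.52 (52%), PC2 0.48 (48%);  cumulative: 0.52, 1


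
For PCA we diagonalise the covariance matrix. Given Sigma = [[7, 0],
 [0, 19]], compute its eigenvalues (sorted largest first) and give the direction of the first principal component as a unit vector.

Step 1 — characteristic polynomial of 2×2 Sigma:
  det(Sigma - λI) = λ² - trace · λ + det = 0.
  trace = 7 + 19 = 26, det = 7·19 - (0)² = 133.
Step 2 — discriminant:
  Δ = trace² - 4·det = 676 - 532 = 144.
Step 3 — eigenvalues:
  λ = (trace ± √Δ)/2 = (26 ± 12)/2,
  λ_1 = 19,  λ_2 = 7.

Step 4 — unit eigenvector for λ_1: Sigma is diagonal, so its eigenvectors are the coordinate axes. λ_1 = 19 is the diagonal entry on the second coordinate axis, hence
  v_1 = (0, 1) (||v_1|| = 1).

λ_1 = 19,  λ_2 = 7;  v_1 ≈ (0, 1)


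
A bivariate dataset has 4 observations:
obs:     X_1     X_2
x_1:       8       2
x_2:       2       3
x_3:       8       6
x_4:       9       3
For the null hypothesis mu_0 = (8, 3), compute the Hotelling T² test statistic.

Step 1 — sample mean vector:
  mean(X_1) = (8 + 2 + 8 + 9) / 4 = 27/4 = 6.75
  mean(X_2) = (2 + 3 + 6 + 3) / 4 = 14/4 = 3.5
  x̄ = (6.75, 3.5),  deviation x̄ - mu_0 = (6.75, 3.5) - (8, 3) = (-1.25, 0.5).

Step 2 — sample covariance matrix, S[i,j] = (1/(n-1)) · Σ_k (x_{k,i} - mean_i) · (x_{k,j} - mean_j), divisor n-1 = 3:
  S[X_1,X_1] = ((1.25)·(1.25) + (-4.75)·(-4.75) + (1.25)·(1.25) + (2.25)·(2.25)) / 3 = 30.75/3 = 10.25
  S[X_1,X_2] = ((1.25)·(-1.5) + (-4.75)·(-0.5) + (1.25)·(2.5) + (2.25)·(-0.5)) / 3 = 2.5/3 = 0.8333
  S[X_2,X_2] = ((-1.5)·(-1.5) + (-0.5)·(-0.5) + (2.5)·(2.5) + (-0.5)·(-0.5)) / 3 = 9/3 = 3
  S = [[10.25, 0.8333],
 [0.8333, 3]].

Step 3 — invert S. det(S) = 10.25·3 - (0.8333)² = 30.0556.
  S^{-1} = (1/det) · [[d, -b], [-b, a]] = [[0.0998, -0.0277],
 [-0.0277, 0.341]].

Step 4 — quadratic form (x̄ - mu_0)^T · S^{-1} · (x̄ - mu_0):
  S^{-1} · (x̄ - mu_0) = (-0.1386, 0.2052),
  (x̄ - mu_0)^T · [...] = (-1.25)·(-0.1386) + (0.5)·(0.2052) = 0.2759.

Step 5 — scale by n: T² = 4 · 0.2759 = 1.1035.

T² ≈ 1.1035


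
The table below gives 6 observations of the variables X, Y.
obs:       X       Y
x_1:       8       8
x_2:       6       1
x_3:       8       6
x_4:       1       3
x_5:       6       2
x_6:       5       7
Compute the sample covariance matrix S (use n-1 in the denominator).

Step 1 — column means:
  mean(X) = (8 + 6 + 8 + 1 + 6 + 5) / 6 = 34/6 = 5.6667
  mean(Y) = (8 + 1 + 6 + 3 + 2 + 7) / 6 = 27/6 = 4.5

Step 2 — sample covariance S[i,j] = (1/(n-1)) · Σ_k (x_{k,i} - mean_i) · (x_{k,j} - mean_j), with n-1 = 5.
  S[X,X] = ((2.3333)·(2.3333) + (0.3333)·(0.3333) + (2.3333)·(2.3333) + (-4.6667)·(-4.6667) + (0.3333)·(0.3333) + (-0.6667)·(-0.6667)) / 5 = 33.3333/5 = 6.6667
  S[X,Y] = ((2.3333)·(3.5) + (0.3333)·(-3.5) + (2.3333)·(1.5) + (-4.6667)·(-1.5) + (0.3333)·(-2.5) + (-0.6667)·(2.5)) / 5 = 15/5 = 3
  S[Y,Y] = ((3.5)·(3.5) + (-3.5)·(-3.5) + (1.5)·(1.5) + (-1.5)·(-1.5) + (-2.5)·(-2.5) + (2.5)·(2.5)) / 5 = 41.5/5 = 8.3

S is symmetric (S[j,i] = S[i,j]). Assembling:

S = [[6.6667, 3],
 [3, 8.3]]


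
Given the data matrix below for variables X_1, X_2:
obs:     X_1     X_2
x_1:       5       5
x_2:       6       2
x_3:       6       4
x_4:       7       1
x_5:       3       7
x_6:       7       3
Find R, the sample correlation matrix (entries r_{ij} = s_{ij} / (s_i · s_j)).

Step 1 — column means:
  mean(X_1) = (5 + 6 + 6 + 7 + 3 + 7) / 6 = 34/6 = 5.6667
  mean(X_2) = (5 + 2 + 4 + 1 + 7 + 3) / 6 = 22/6 = 3.6667

Step 2 — sample variances and covariances s[i,j] = (1/(n-1)) · Σ_k (x_{k,i} - mean_i) · (x_{k,j} - mean_j), with n-1 = 5:
  s[X_1,X_1] = ((-0.6667)·(-0.6667) + (0.3333)·(0.3333) + (0.3333)·(0.3333) + (1.3333)·(1.3333) + (-2.6667)·(-2.6667) + (1.3333)·(1.3333)) / 5 = 11.3333/5 = 2.2667
  s[X_1,X_2] = ((-0.6667)·(1.3333) + (0.3333)·(-1.6667) + (0.3333)·(0.3333) + (1.3333)·(-2.6667) + (-2.6667)·(3.3333) + (1.3333)·(-0.6667)) / 5 = -14.6667/5 = -2.9333
  s[X_2,X_2] = ((1.3333)·(1.3333) + (-1.6667)·(-1.6667) + (0.3333)·(0.3333) + (-2.6667)·(-2.6667) + (3.3333)·(3.3333) + (-0.6667)·(-0.6667)) / 5 = 23.3333/5 = 4.6667
  Sample standard deviations s_i = √(s[i,i]):
  s(X_1) = √(2.2667) = 1.5055
  s(X_2) = √(4.6667) = 2.1602

Step 3 — r_{ij} = s_{ij} / (s_i · s_j):
  r[X_1,X_1] = 1 (diagonal).
  r[X_1,X_2] = -2.9333 / (1.5055 · 2.1602) = -2.9333 / 3.2523 = -0.9019
  r[X_2,X_2] = 1 (diagonal).

R is symmetric with unit diagonal. Assembling:

R = [[1, -0.9019],
 [-0.9019, 1]]


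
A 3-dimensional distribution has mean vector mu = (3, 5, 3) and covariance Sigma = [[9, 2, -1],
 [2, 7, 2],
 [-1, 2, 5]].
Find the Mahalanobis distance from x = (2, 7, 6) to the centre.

Step 1 — centre the observation: (x - mu) = (-1, 2, 3).

Step 2 — invert Sigma (cofactor / det for 3×3, or solve directly):
  Sigma^{-1} = [[0.127, -0.0492, 0.0451],
 [-0.0492, 0.1803, -0.082],
 [0.0451, -0.082, 0.2418]].

Step 3 — form the quadratic (x - mu)^T · Sigma^{-1} · (x - mu):
  Sigma^{-1} · (x - mu) = (-0.0902, 0.1639, 0.5164).
  (x - mu)^T · [Sigma^{-1} · (x - mu)] = (-1)·(-0.0902) + (2)·(0.1639) + (3)·(0.5164) = 1.9672.

Step 4 — take square root: d = √(1.9672) ≈ 1.4026.

d(x, mu) = √(1.9672) ≈ 1.4026


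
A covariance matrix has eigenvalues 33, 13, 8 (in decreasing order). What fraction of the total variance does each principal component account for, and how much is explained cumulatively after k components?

Step 1 — total variance = trace(Sigma) = Σ λ_i = 33 + 13 + 8 = 54.

Step 2 — fraction explained by component i = λ_i / Σ λ:
  PC1: 33/54 = 0.6111
  PC2: 13/54 = 0.2407
  PC3: 8/54 = 0.1481

Step 3 — cumulative fraction after k components = (λ_1 + ... + λ_k) / Σ λ:
  k = 1: 33/54 = 0.6111
  k = 2: (33 + 13)/54 = 46/54 = 0.8519
  k = 3: (33 + 13 + 8)/54 = 54/54 = 1

Summary (fraction, with percent):

explained: PC1 0.6111 (61.11%), PC2 0.2407 (24.07%), PC3 0.1481 (14.81%);  cumulative: 0.6111, 0.8519, 1


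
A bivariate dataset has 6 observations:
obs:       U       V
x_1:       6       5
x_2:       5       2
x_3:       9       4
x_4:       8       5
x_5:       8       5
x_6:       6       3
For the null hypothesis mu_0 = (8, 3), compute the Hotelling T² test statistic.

Step 1 — sample mean vector:
  mean(U) = (6 + 5 + 9 + 8 + 8 + 6) / 6 = 42/6 = 7
  mean(V) = (5 + 2 + 4 + 5 + 5 + 3) / 6 = 24/6 = 4
  x̄ = (7, 4),  deviation x̄ - mu_0 = (7, 4) - (8, 3) = (-1, 1).

Step 2 — sample covariance matrix, S[i,j] = (1/(n-1)) · Σ_k (x_{k,i} - mean_i) · (x_{k,j} - mean_j), divisor n-1 = 5:
  S[U,U] = ((-1)·(-1) + (-2)·(-2) + (2)·(2) + (1)·(1) + (1)·(1) + (-1)·(-1)) / 5 = 12/5 = 2.4
  S[U,V] = ((-1)·(1) + (-2)·(-2) + (2)·(0) + (1)·(1) + (1)·(1) + (-1)·(-1)) / 5 = 6/5 = 1.2
  S[V,V] = ((1)·(1) + (-2)·(-2) + (0)·(0) + (1)·(1) + (1)·(1) + (-1)·(-1)) / 5 = 8/5 = 1.6
  S = [[2.4, 1.2],
 [1.2, 1.6]].

Step 3 — invert S. det(S) = 2.4·1.6 - (1.2)² = 2.4.
  S^{-1} = (1/det) · [[d, -b], [-b, a]] = [[0.6667, -0.5],
 [-0.5, 1]].

Step 4 — quadratic form (x̄ - mu_0)^T · S^{-1} · (x̄ - mu_0):
  S^{-1} · (x̄ - mu_0) = (-1.1667, 1.5),
  (x̄ - mu_0)^T · [...] = (-1)·(-1.1667) + (1)·(1.5) = 2.6667.

Step 5 — scale by n: T² = 6 · 2.6667 = 16.

T² ≈ 16


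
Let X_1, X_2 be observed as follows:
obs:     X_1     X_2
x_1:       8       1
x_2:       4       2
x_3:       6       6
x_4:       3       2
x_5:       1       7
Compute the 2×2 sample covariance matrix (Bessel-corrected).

Step 1 — column means:
  mean(X_1) = (8 + 4 + 6 + 3 + 1) / 5 = 22/5 = 4.4
  mean(X_2) = (1 + 2 + 6 + 2 + 7) / 5 = 18/5 = 3.6

Step 2 — sample covariance S[i,j] = (1/(n-1)) · Σ_k (x_{k,i} - mean_i) · (x_{k,j} - mean_j), with n-1 = 4.
  S[X_1,X_1] = ((3.6)·(3.6) + (-0.4)·(-0.4) + (1.6)·(1.6) + (-1.4)·(-1.4) + (-3.4)·(-3.4)) / 4 = 29.2/4 = 7.3
  S[X_1,X_2] = ((3.6)·(-2.6) + (-0.4)·(-1.6) + (1.6)·(2.4) + (-1.4)·(-1.6) + (-3.4)·(3.4)) / 4 = -14.2/4 = -3.55
  S[X_2,X_2] = ((-2.6)·(-2.6) + (-1.6)·(-1.6) + (2.4)·(2.4) + (-1.6)·(-1.6) + (3.4)·(3.4)) / 4 = 29.2/4 = 7.3

S is symmetric (S[j,i] = S[i,j]). Assembling:

S = [[7.3, -3.55],
 [-3.55, 7.3]]


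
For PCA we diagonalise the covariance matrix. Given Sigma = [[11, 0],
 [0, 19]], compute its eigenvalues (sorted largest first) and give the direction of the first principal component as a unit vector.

Step 1 — characteristic polynomial of 2×2 Sigma:
  det(Sigma - λI) = λ² - trace · λ + det = 0.
  trace = 11 + 19 = 30, det = 11·19 - (0)² = 209.
Step 2 — discriminant:
  Δ = trace² - 4·det = 900 - 836 = 64.
Step 3 — eigenvalues:
  λ = (trace ± √Δ)/2 = (30 ± 8)/2,
  λ_1 = 19,  λ_2 = 11.

Step 4 — unit eigenvector for λ_1: Sigma is diagonal, so its eigenvectors are the coordinate axes. λ_1 = 19 is the diagonal entry on the second coordinate axis, hence
  v_1 = (0, 1) (||v_1|| = 1).

λ_1 = 19,  λ_2 = 11;  v_1 ≈ (0, 1)


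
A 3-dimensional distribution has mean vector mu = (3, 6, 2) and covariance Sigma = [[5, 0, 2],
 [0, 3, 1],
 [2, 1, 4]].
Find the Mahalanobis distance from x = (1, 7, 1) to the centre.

Step 1 — centre the observation: (x - mu) = (-2, 1, -1).

Step 2 — invert Sigma (cofactor / det for 3×3, or solve directly):
  Sigma^{-1} = [[0.2558, 0.0465, -0.1395],
 [0.0465, 0.3721, -0.1163],
 [-0.1395, -0.1163, 0.3488]].

Step 3 — form the quadratic (x - mu)^T · Sigma^{-1} · (x - mu):
  Sigma^{-1} · (x - mu) = (-0.3256, 0.3953, -0.186).
  (x - mu)^T · [Sigma^{-1} · (x - mu)] = (-2)·(-0.3256) + (1)·(0.3953) + (-1)·(-0.186) = 1.2326.

Step 4 — take square root: d = √(1.2326) ≈ 1.1102.

d(x, mu) = √(1.2326) ≈ 1.1102


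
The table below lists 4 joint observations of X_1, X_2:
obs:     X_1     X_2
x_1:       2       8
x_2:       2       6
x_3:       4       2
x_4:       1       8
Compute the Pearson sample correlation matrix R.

Step 1 — column means:
  mean(X_1) = (2 + 2 + 4 + 1) / 4 = 9/4 = 2.25
  mean(X_2) = (8 + 6 + 2 + 8) / 4 = 24/4 = 6

Step 2 — sample variances and covariances s[i,j] = (1/(n-1)) · Σ_k (x_{k,i} - mean_i) · (x_{k,j} - mean_j), with n-1 = 3:
  s[X_1,X_1] = ((-0.25)·(-0.25) + (-0.25)·(-0.25) + (1.75)·(1.75) + (-1.25)·(-1.25)) / 3 = 4.75/3 = 1.5833
  s[X_1,X_2] = ((-0.25)·(2) + (-0.25)·(0) + (1.75)·(-4) + (-1.25)·(2)) / 3 = -10/3 = -3.3333
  s[X_2,X_2] = ((2)·(2) + (0)·(0) + (-4)·(-4) + (2)·(2)) / 3 = 24/3 = 8
  Sample standard deviations s_i = √(s[i,i]):
  s(X_1) = √(1.5833) = 1.2583
  s(X_2) = √(8) = 2.8284

Step 3 — r_{ij} = s_{ij} / (s_i · s_j):
  r[X_1,X_1] = 1 (diagonal).
  r[X_1,X_2] = -3.3333 / (1.2583 · 2.8284) = -3.3333 / 3.559 = -0.9366
  r[X_2,X_2] = 1 (diagonal).

R is symmetric with unit diagonal. Assembling:

R = [[1, -0.9366],
 [-0.9366, 1]]


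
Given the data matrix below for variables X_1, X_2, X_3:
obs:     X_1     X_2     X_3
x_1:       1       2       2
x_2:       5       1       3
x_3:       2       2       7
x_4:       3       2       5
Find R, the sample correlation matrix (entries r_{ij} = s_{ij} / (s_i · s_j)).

Step 1 — column means:
  mean(X_1) = (1 + 5 + 2 + 3) / 4 = 11/4 = 2.75
  mean(X_2) = (2 + 1 + 2 + 2) / 4 = 7/4 = 1.75
  mean(X_3) = (2 + 3 + 7 + 5) / 4 = 17/4 = 4.25

Step 2 — sample variances and covariances s[i,j] = (1/(n-1)) · Σ_k (x_{k,i} - mean_i) · (x_{k,j} - mean_j), with n-1 = 3:
  s[X_1,X_1] = ((-1.75)·(-1.75) + (2.25)·(2.25) + (-0.75)·(-0.75) + (0.25)·(0.25)) / 3 = 8.75/3 = 2.9167
  s[X_1,X_2] = ((-1.75)·(0.25) + (2.25)·(-0.75) + (-0.75)·(0.25) + (0.25)·(0.25)) / 3 = -2.25/3 = -0.75
  s[X_1,X_3] = ((-1.75)·(-2.25) + (2.25)·(-1.25) + (-0.75)·(2.75) + (0.25)·(0.75)) / 3 = -0.75/3 = -0.25
  s[X_2,X_2] = ((0.25)·(0.25) + (-0.75)·(-0.75) + (0.25)·(0.25) + (0.25)·(0.25)) / 3 = 0.75/3 = 0.25
  s[X_2,X_3] = ((0.25)·(-2.25) + (-0.75)·(-1.25) + (0.25)·(2.75) + (0.25)·(0.75)) / 3 = 1.25/3 = 0.4167
  s[X_3,X_3] = ((-2.25)·(-2.25) + (-1.25)·(-1.25) + (2.75)·(2.75) + (0.75)·(0.75)) / 3 = 14.75/3 = 4.9167
  Sample standard deviations s_i = √(s[i,i]):
  s(X_1) = √(2.9167) = 1.7078
  s(X_2) = √(0.25) = 0.5
  s(X_3) = √(4.9167) = 2.2174

Step 3 — r_{ij} = s_{ij} / (s_i · s_j):
  r[X_1,X_1] = 1 (diagonal).
  r[X_1,X_2] = -0.75 / (1.7078 · 0.5) = -0.75 / 0.8539 = -0.8783
  r[X_1,X_3] = -0.25 / (1.7078 · 2.2174) = -0.25 / 3.7869 = -0.066
  r[X_2,X_2] = 1 (diagonal).
  r[X_2,X_3] = 0.4167 / (0.5 · 2.2174) = 0.4167 / 1.1087 = 0.3758
  r[X_3,X_3] = 1 (diagonal).

R is symmetric with unit diagonal. Assembling:

R = [[1, -0.8783, -0.066],
 [-0.8783, 1, 0.3758],
 [-0.066, 0.3758, 1]]


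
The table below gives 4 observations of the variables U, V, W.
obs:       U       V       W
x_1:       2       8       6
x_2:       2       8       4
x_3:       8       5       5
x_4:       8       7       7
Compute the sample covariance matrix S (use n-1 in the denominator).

Step 1 — column means:
  mean(U) = (2 + 2 + 8 + 8) / 4 = 20/4 = 5
  mean(V) = (8 + 8 + 5 + 7) / 4 = 28/4 = 7
  mean(W) = (6 + 4 + 5 + 7) / 4 = 22/4 = 5.5

Step 2 — sample covariance S[i,j] = (1/(n-1)) · Σ_k (x_{k,i} - mean_i) · (x_{k,j} - mean_j), with n-1 = 3.
  S[U,U] = ((-3)·(-3) + (-3)·(-3) + (3)·(3) + (3)·(3)) / 3 = 36/3 = 12
  S[U,V] = ((-3)·(1) + (-3)·(1) + (3)·(-2) + (3)·(0)) / 3 = -12/3 = -4
  S[U,W] = ((-3)·(0.5) + (-3)·(-1.5) + (3)·(-0.5) + (3)·(1.5)) / 3 = 6/3 = 2
  S[V,V] = ((1)·(1) + (1)·(1) + (-2)·(-2) + (0)·(0)) / 3 = 6/3 = 2
  S[V,W] = ((1)·(0.5) + (1)·(-1.5) + (-2)·(-0.5) + (0)·(1.5)) / 3 = 0/3 = 0
  S[W,W] = ((0.5)·(0.5) + (-1.5)·(-1.5) + (-0.5)·(-0.5) + (1.5)·(1.5)) / 3 = 5/3 = 1.6667

S is symmetric (S[j,i] = S[i,j]). Assembling:

S = [[12, -4, 2],
 [-4, 2, 0],
 [2, 0, 1.6667]]


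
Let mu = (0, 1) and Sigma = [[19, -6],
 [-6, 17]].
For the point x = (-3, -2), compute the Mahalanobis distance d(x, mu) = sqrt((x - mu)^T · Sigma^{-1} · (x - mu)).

Step 1 — centre the observation: (x - mu) = (-3, -3).

Step 2 — invert Sigma. det(Sigma) = 19·17 - (-6)² = 287.
  Sigma^{-1} = (1/det) · [[d, -b], [-b, a]] = [[0.0592, 0.0209],
 [0.0209, 0.0662]].

Step 3 — form the quadratic (x - mu)^T · Sigma^{-1} · (x - mu):
  Sigma^{-1} · (x - mu) = (-0.2404, -0.2613).
  (x - mu)^T · [Sigma^{-1} · (x - mu)] = (-3)·(-0.2404) + (-3)·(-0.2613) = 1.5052.

Step 4 — take square root: d = √(1.5052) ≈ 1.2269.

d(x, mu) = √(1.5052) ≈ 1.2269


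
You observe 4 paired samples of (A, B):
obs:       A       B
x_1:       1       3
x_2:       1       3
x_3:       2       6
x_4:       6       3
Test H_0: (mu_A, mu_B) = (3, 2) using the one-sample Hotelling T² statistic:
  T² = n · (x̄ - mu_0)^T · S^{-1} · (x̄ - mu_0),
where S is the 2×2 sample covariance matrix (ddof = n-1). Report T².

Step 1 — sample mean vector:
  mean(A) = (1 + 1 + 2 + 6) / 4 = 10/4 = 2.5
  mean(B) = (3 + 3 + 6 + 3) / 4 = 15/4 = 3.75
  x̄ = (2.5, 3.75),  deviation x̄ - mu_0 = (2.5, 3.75) - (3, 2) = (-0.5, 1.75).

Step 2 — sample covariance matrix, S[i,j] = (1/(n-1)) · Σ_k (x_{k,i} - mean_i) · (x_{k,j} - mean_j), divisor n-1 = 3:
  S[A,A] = ((-1.5)·(-1.5) + (-1.5)·(-1.5) + (-0.5)·(-0.5) + (3.5)·(3.5)) / 3 = 17/3 = 5.6667
  S[A,B] = ((-1.5)·(-0.75) + (-1.5)·(-0.75) + (-0.5)·(2.25) + (3.5)·(-0.75)) / 3 = -1.5/3 = -0.5
  S[B,B] = ((-0.75)·(-0.75) + (-0.75)·(-0.75) + (2.25)·(2.25) + (-0.75)·(-0.75)) / 3 = 6.75/3 = 2.25
  S = [[5.6667, -0.5],
 [-0.5, 2.25]].

Step 3 — invert S. det(S) = 5.6667·2.25 - (-0.5)² = 12.5.
  S^{-1} = (1/det) · [[d, -b], [-b, a]] = [[0.18, 0.04],
 [0.04, 0.4533]].

Step 4 — quadratic form (x̄ - mu_0)^T · S^{-1} · (x̄ - mu_0):
  S^{-1} · (x̄ - mu_0) = (-0.02, 0.7733),
  (x̄ - mu_0)^T · [...] = (-0.5)·(-0.02) + (1.75)·(0.7733) = 1.3633.

Step 5 — scale by n: T² = 4 · 1.3633 = 5.4533.

T² ≈ 5.4533


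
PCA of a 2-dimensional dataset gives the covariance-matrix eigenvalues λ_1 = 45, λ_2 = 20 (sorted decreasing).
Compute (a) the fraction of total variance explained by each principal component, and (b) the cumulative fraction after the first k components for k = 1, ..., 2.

Step 1 — total variance = trace(Sigma) = Σ λ_i = 45 + 20 = 65.

Step 2 — fraction explained by component i = λ_i / Σ λ:
  PC1: 45/65 = 0.6923
  PC2: 20/65 = 0.3077

Step 3 — cumulative fraction after k components = (λ_1 + ... + λ_k) / Σ λ:
  k = 1: 45/65 = 0.6923
  k = 2: (45 + 20)/65 = 65/65 = 1

Summary (fraction, with percent):

explained: PC1 0.6923 (69.23%), PC2 0.3077 (30.77%);  cumulative: 0.6923, 1


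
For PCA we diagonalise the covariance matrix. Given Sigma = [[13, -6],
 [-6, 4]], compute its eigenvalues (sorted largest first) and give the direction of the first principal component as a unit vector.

Step 1 — characteristic polynomial of 2×2 Sigma:
  det(Sigma - λI) = λ² - trace · λ + det = 0.
  trace = 13 + 4 = 17, det = 13·4 - (-6)² = 16.
Step 2 — discriminant:
  Δ = trace² - 4·det = 289 - 64 = 225.
Step 3 — eigenvalues:
  λ = (trace ± √Δ)/2 = (17 ± 15)/2,
  λ_1 = 16,  λ_2 = 1.

Step 4 — unit eigenvector for λ_1: solve (Sigma - λ_1 I)v = 0. First row:
  (13 - 16)·v_x + (-6)·v_y = 0, i.e. (-3)·v_x + (-6)·v_y = 0,
  so v ∝ (b, λ_1 - a) = (-6, 3); multiply by -1 so the first entry is positive: u = (6, -3).
  ||u|| = √((6)² + (-3)²) = √(45) ≈ 6.7082,
  v_1 = u/||u|| ≈ (0.8944, -0.4472) (||v_1|| = 1).

λ_1 = 16,  λ_2 = 1;  v_1 ≈ (0.8944, -0.4472)


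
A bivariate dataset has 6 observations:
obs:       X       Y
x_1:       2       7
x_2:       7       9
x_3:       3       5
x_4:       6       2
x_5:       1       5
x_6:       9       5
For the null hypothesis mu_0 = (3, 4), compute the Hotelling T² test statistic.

Step 1 — sample mean vector:
  mean(X) = (2 + 7 + 3 + 6 + 1 + 9) / 6 = 28/6 = 4.6667
  mean(Y) = (7 + 9 + 5 + 2 + 5 + 5) / 6 = 33/6 = 5.5
  x̄ = (4.6667, 5.5),  deviation x̄ - mu_0 = (4.6667, 5.5) - (3, 4) = (1.6667, 1.5).

Step 2 — sample covariance matrix, S[i,j] = (1/(n-1)) · Σ_k (x_{k,i} - mean_i) · (x_{k,j} - mean_j), divisor n-1 = 5:
  S[X,X] = ((-2.6667)·(-2.6667) + (2.3333)·(2.3333) + (-1.6667)·(-1.6667) + (1.3333)·(1.3333) + (-3.6667)·(-3.6667) + (4.3333)·(4.3333)) / 5 = 49.3333/5 = 9.8667
  S[X,Y] = ((-2.6667)·(1.5) + (2.3333)·(3.5) + (-1.6667)·(-0.5) + (1.3333)·(-3.5) + (-3.6667)·(-0.5) + (4.3333)·(-0.5)) / 5 = 0/5 = 0
  S[Y,Y] = ((1.5)·(1.5) + (3.5)·(3.5) + (-0.5)·(-0.5) + (-3.5)·(-3.5) + (-0.5)·(-0.5) + (-0.5)·(-0.5)) / 5 = 27.5/5 = 5.5
  S = [[9.8667, 0],
 [0, 5.5]].

Step 3 — invert S. det(S) = 9.8667·5.5 - (0)² = 54.2667.
  S^{-1} = (1/det) · [[d, -b], [-b, a]] = [[0.1014, 0],
 [0, 0.1818]].

Step 4 — quadratic form (x̄ - mu_0)^T · S^{-1} · (x̄ - mu_0):
  S^{-1} · (x̄ - mu_0) = (0.1689, 0.2727),
  (x̄ - mu_0)^T · [...] = (1.6667)·(0.1689) + (1.5)·(0.2727) = 0.6906.

Step 5 — scale by n: T² = 6 · 0.6906 = 4.1437.

T² ≈ 4.1437


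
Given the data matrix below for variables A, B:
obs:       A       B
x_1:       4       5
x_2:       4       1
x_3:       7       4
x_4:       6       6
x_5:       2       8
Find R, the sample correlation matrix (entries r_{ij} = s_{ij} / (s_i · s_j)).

Step 1 — column means:
  mean(A) = (4 + 4 + 7 + 6 + 2) / 5 = 23/5 = 4.6
  mean(B) = (5 + 1 + 4 + 6 + 8) / 5 = 24/5 = 4.8

Step 2 — sample variances and covariances s[i,j] = (1/(n-1)) · Σ_k (x_{k,i} - mean_i) · (x_{k,j} - mean_j), with n-1 = 4:
  s[A,A] = ((-0.6)·(-0.6) + (-0.6)·(-0.6) + (2.4)·(2.4) + (1.4)·(1.4) + (-2.6)·(-2.6)) / 4 = 15.2/4 = 3.8
  s[A,B] = ((-0.6)·(0.2) + (-0.6)·(-3.8) + (2.4)·(-0.8) + (1.4)·(1.2) + (-2.6)·(3.2)) / 4 = -6.4/4 = -1.6
  s[B,B] = ((0.2)·(0.2) + (-3.8)·(-3.8) + (-0.8)·(-0.8) + (1.2)·(1.2) + (3.2)·(3.2)) / 4 = 26.8/4 = 6.7
  Sample standard deviations s_i = √(s[i,i]):
  s(A) = √(3.8) = 1.9494
  s(B) = √(6.7) = 2.5884

Step 3 — r_{ij} = s_{ij} / (s_i · s_j):
  r[A,A] = 1 (diagonal).
  r[A,B] = -1.6 / (1.9494 · 2.5884) = -1.6 / 5.0458 = -0.3171
  r[B,B] = 1 (diagonal).

R is symmetric with unit diagonal. Assembling:

R = [[1, -0.3171],
 [-0.3171, 1]]


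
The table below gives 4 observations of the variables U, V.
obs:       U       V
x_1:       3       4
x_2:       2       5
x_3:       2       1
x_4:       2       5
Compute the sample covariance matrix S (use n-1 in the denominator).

Step 1 — column means:
  mean(U) = (3 + 2 + 2 + 2) / 4 = 9/4 = 2.25
  mean(V) = (4 + 5 + 1 + 5) / 4 = 15/4 = 3.75

Step 2 — sample covariance S[i,j] = (1/(n-1)) · Σ_k (x_{k,i} - mean_i) · (x_{k,j} - mean_j), with n-1 = 3.
  S[U,U] = ((0.75)·(0.75) + (-0.25)·(-0.25) + (-0.25)·(-0.25) + (-0.25)·(-0.25)) / 3 = 0.75/3 = 0.25
  S[U,V] = ((0.75)·(0.25) + (-0.25)·(1.25) + (-0.25)·(-2.75) + (-0.25)·(1.25)) / 3 = 0.25/3 = 0.0833
  S[V,V] = ((0.25)·(0.25) + (1.25)·(1.25) + (-2.75)·(-2.75) + (1.25)·(1.25)) / 3 = 10.75/3 = 3.5833

S is symmetric (S[j,i] = S[i,j]). Assembling:

S = [[0.25, 0.0833],
 [0.0833, 3.5833]]


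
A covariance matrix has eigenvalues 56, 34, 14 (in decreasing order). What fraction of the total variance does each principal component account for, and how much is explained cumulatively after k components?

Step 1 — total variance = trace(Sigma) = Σ λ_i = 56 + 34 + 14 = 104.

Step 2 — fraction explained by component i = λ_i / Σ λ:
  PC1: 56/104 = 0.5385
  PC2: 34/104 = 0.3269
  PC3: 14/104 = 0.1346

Step 3 — cumulative fraction after k components = (λ_1 + ... + λ_k) / Σ λ:
  k = 1: 56/104 = 0.5385
  k = 2: (56 + 34)/104 = 90/104 = 0.8654
  k = 3: (56 + 34 + 14)/104 = 104/104 = 1

Summary (fraction, with percent):

explained: PC1 0.5385 (53.85%), PC2 0.3269 (32.69%), PC3 0.1346 (13.46%);  cumulative: 0.5385, 0.8654, 1


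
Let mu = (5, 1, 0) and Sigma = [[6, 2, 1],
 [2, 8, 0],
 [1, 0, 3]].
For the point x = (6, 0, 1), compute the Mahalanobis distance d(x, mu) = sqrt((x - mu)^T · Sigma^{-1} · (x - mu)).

Step 1 — centre the observation: (x - mu) = (1, -1, 1).

Step 2 — invert Sigma (cofactor / det for 3×3, or solve directly):
  Sigma^{-1} = [[0.1935, -0.0484, -0.0645],
 [-0.0484, 0.1371, 0.0161],
 [-0.0645, 0.0161, 0.3548]].

Step 3 — form the quadratic (x - mu)^T · Sigma^{-1} · (x - mu):
  Sigma^{-1} · (x - mu) = (0.1774, -0.1694, 0.2742).
  (x - mu)^T · [Sigma^{-1} · (x - mu)] = (1)·(0.1774) + (-1)·(-0.1694) + (1)·(0.2742) = 0.621.

Step 4 — take square root: d = √(0.621) ≈ 0.788.

d(x, mu) = √(0.621) ≈ 0.788
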